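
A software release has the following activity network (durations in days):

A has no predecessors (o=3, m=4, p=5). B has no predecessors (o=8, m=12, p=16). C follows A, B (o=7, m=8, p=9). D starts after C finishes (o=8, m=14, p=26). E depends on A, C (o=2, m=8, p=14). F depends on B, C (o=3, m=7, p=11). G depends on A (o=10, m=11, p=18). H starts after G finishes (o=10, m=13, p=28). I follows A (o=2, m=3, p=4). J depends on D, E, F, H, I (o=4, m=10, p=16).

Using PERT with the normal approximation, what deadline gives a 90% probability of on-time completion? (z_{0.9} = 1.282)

te_A = (3 + 4·4 + 5)/6 = 24/6 = 4; σ²_A = ((5−3)/6)² = 0.111
te_B = (8 + 4·12 + 16)/6 = 72/6 = 12; σ²_B = ((16−8)/6)² = 1.778
te_C = (7 + 4·8 + 9)/6 = 48/6 = 8; σ²_C = ((9−7)/6)² = 0.111
te_D = (8 + 4·14 + 26)/6 = 90/6 = 15; σ²_D = ((26−8)/6)² = 9.000
te_E = (2 + 4·8 + 14)/6 = 48/6 = 8; σ²_E = ((14−2)/6)² = 4.000
te_F = (3 + 4·7 + 11)/6 = 42/6 = 7; σ²_F = ((11−3)/6)² = 1.778
te_G = (10 + 4·11 + 18)/6 = 72/6 = 12; σ²_G = ((18−10)/6)² = 1.778
te_H = (10 + 4·13 + 28)/6 = 90/6 = 15; σ²_H = ((28−10)/6)² = 9.000
te_I = (2 + 4·3 + 4)/6 = 18/6 = 3; σ²_I = ((4−2)/6)² = 0.111
te_J = (4 + 4·10 + 16)/6 = 60/6 = 10; σ²_J = ((16−4)/6)² = 4.000

Forward pass:
ES_A = 0; EF_A = 4
ES_B = 0; EF_B = 12
ES_C = max(EF_A=4, EF_B=12) = 12; EF_C = 12+8 = 20
ES_D = 20; EF_D = 20+15 = 35
ES_E = max(EF_A=4, EF_C=20) = 20; EF_E = 20+8 = 28
ES_F = max(EF_B=12, EF_C=20) = 20; EF_F = 20+7 = 27
ES_G = 4; EF_G = 4+12 = 16
ES_H = 16; EF_H = 16+15 = 31
ES_I = 4; EF_I = 4+3 = 7
ES_J = max(EF_D=35, EF_E=28, EF_F=27, EF_H=31, EF_I=7) = 35; EF_J = 35+10 = 45
Expected project duration μ = 45 days. Critical path: B → C → D → J.

Variance along critical path = 1.778 + 0.111 + 9.000 + 4.000 = 14.889; σ = 3.859 days.
D = μ + z·σ = 45 + 1.282·3.859 = 49.9 days

49.9 days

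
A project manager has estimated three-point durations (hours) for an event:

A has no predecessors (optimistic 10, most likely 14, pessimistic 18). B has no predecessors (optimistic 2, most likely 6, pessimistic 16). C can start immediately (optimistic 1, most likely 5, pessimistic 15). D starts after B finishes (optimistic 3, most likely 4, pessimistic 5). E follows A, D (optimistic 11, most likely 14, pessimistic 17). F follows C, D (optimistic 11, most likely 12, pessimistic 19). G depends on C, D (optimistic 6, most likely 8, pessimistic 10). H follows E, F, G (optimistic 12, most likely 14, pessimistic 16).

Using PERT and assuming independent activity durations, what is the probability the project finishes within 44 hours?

te_A = (10 + 4·14 + 18)/6 = 84/6 = 14; σ²_A = ((18−10)/6)² = 1.778
te_B = (2 + 4·6 + 16)/6 = 42/6 = 7; σ²_B = ((16−2)/6)² = 5.444
te_C = (1 + 4·5 + 15)/6 = 36/6 = 6; σ²_C = ((15−1)/6)² = 5.444
te_D = (3 + 4·4 + 5)/6 = 24/6 = 4; σ²_D = ((5−3)/6)² = 0.111
te_E = (11 + 4·14 + 17)/6 = 84/6 = 14; σ²_E = ((17−11)/6)² = 1.000
te_F = (11 + 4·12 + 19)/6 = 78/6 = 13; σ²_F = ((19−11)/6)² = 1.778
te_G = (6 + 4·8 + 10)/6 = 48/6 = 8; σ²_G = ((10−6)/6)² = 0.444
te_H = (12 + 4·14 + 16)/6 = 84/6 = 14; σ²_H = ((16−12)/6)² = 0.444

Forward pass:
ES_A = 0; EF_A = 14
ES_B = 0; EF_B = 7
ES_C = 0; EF_C = 6
ES_D = 7; EF_D = 7+4 = 11
ES_E = max(EF_A=14, EF_D=11) = 14; EF_E = 14+14 = 28
ES_F = max(EF_C=6, EF_D=11) = 11; EF_F = 11+13 = 24
ES_G = max(EF_C=6, EF_D=11) = 11; EF_G = 11+8 = 19
ES_H = max(EF_E=28, EF_F=24, EF_G=19) = 28; EF_H = 28+14 = 42
Expected project duration μ = 42 hours. Critical path: A → E → H.

Variance along critical path = 1.778 + 1.000 + 0.444 = 3.222; σ = √3.222 = 1.795 hours.
Z = (44 − 42) / 1.795 = 1.114
P(T ≤ 44) = Φ(1.114) ≈ 0.867

0.867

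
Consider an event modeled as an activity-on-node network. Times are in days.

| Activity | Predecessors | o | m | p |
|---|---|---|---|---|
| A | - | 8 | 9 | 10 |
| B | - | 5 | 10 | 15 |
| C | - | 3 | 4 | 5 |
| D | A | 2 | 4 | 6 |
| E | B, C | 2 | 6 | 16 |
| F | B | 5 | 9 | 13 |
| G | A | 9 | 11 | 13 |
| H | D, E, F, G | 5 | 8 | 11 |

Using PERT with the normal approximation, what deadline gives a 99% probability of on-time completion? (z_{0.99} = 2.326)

te_A = (8 + 4·9 + 10)/6 = 54/6 = 9; σ²_A = ((10−8)/6)² = 0.111
te_B = (5 + 4·10 + 15)/6 = 60/6 = 10; σ²_B = ((15−5)/6)² = 2.778
te_C = (3 + 4·4 + 5)/6 = 24/6 = 4; σ²_C = ((5−3)/6)² = 0.111
te_D = (2 + 4·4 + 6)/6 = 24/6 = 4; σ²_D = ((6−2)/6)² = 0.444
te_E = (2 + 4·6 + 16)/6 = 42/6 = 7; σ²_E = ((16−2)/6)² = 5.444
te_F = (5 + 4·9 + 13)/6 = 54/6 = 9; σ²_F = ((13−5)/6)² = 1.778
te_G = (9 + 4·11 + 13)/6 = 66/6 = 11; σ²_G = ((13−9)/6)² = 0.444
te_H = (5 + 4·8 + 11)/6 = 48/6 = 8; σ²_H = ((11−5)/6)² = 1.000

Forward pass:
ES_A = 0; EF_A = 9
ES_B = 0; EF_B = 10
ES_C = 0; EF_C = 4
ES_D = 9; EF_D = 9+4 = 13
ES_E = max(EF_B=10, EF_C=4) = 10; EF_E = 10+7 = 17
ES_F = 10; EF_F = 10+9 = 19
ES_G = 9; EF_G = 9+11 = 20
ES_H = max(EF_D=13, EF_E=17, EF_F=19, EF_G=20) = 20; EF_H = 20+8 = 28
Expected project duration μ = 28 days. Critical path: A → G → H.

Variance along critical path = 0.111 + 0.444 + 1.000 = 1.556; σ = 1.247 days.
D = μ + z·σ = 28 + 2.326·1.247 = 30.9 days

30.9 days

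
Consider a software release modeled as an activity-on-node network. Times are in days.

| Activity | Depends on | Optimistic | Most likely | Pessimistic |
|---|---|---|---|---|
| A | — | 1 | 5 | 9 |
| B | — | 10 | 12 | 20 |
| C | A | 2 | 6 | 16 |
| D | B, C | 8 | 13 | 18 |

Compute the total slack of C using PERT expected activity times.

1 days

te_A = (1 + 4·5 + 9)/6 = 30/6 = 5
te_B = (10 + 4·12 + 20)/6 = 78/6 = 13
te_C = (2 + 4·6 + 16)/6 = 42/6 = 7
te_D = (8 + 4·13 + 18)/6 = 78/6 = 13

Forward pass:
ES_A = 0; EF_A = 5
ES_B = 0; EF_B = 13
ES_C = 5; EF_C = 5+7 = 12
ES_D = max(EF_B=13, EF_C=12) = 13; EF_D = 13+13 = 26
Expected project duration μ = 26 days. Critical path: B → D.

Backward pass:
LF_D = 26; LS_D = 26−13 = 13
LF_C = LS_D = 13; LS_C = 13−7 = 6
LF_B = LS_D = 13; LS_B = 13−13 = 0
LF_A = LS_C = 6; LS_A = 6−5 = 1
Slack_C = LS_C − ES_C = 6 − 5 = 1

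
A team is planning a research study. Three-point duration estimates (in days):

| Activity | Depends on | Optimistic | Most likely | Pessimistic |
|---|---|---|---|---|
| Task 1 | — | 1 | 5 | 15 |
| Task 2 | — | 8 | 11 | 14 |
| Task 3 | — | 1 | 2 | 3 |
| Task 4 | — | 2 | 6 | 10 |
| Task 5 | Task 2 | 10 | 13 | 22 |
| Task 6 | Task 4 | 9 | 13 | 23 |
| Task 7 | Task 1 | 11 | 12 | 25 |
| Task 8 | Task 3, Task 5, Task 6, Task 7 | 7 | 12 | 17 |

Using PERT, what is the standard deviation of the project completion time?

te_Task 1 = (1 + 4·5 + 15)/6 = 36/6 = 6; σ²_Task 1 = ((15−1)/6)² = 5.444
te_Task 2 = (8 + 4·11 + 14)/6 = 66/6 = 11; σ²_Task 2 = ((14−8)/6)² = 1.000
te_Task 3 = (1 + 4·2 + 3)/6 = 12/6 = 2; σ²_Task 3 = ((3−1)/6)² = 0.111
te_Task 4 = (2 + 4·6 + 10)/6 = 36/6 = 6; σ²_Task 4 = ((10−2)/6)² = 1.778
te_Task 5 = (10 + 4·13 + 22)/6 = 84/6 = 14; σ²_Task 5 = ((22−10)/6)² = 4.000
te_Task 6 = (9 + 4·13 + 23)/6 = 84/6 = 14; σ²_Task 6 = ((23−9)/6)² = 5.444
te_Task 7 = (11 + 4·12 + 25)/6 = 84/6 = 14; σ²_Task 7 = ((25−11)/6)² = 5.444
te_Task 8 = (7 + 4·12 + 17)/6 = 72/6 = 12; σ²_Task 8 = ((17−7)/6)² = 2.778

Forward pass:
ES_Task 1 = 0; EF_Task 1 = 6
ES_Task 2 = 0; EF_Task 2 = 11
ES_Task 3 = 0; EF_Task 3 = 2
ES_Task 4 = 0; EF_Task 4 = 6
ES_Task 5 = 11; EF_Task 5 = 11+14 = 25
ES_Task 6 = 6; EF_Task 6 = 6+14 = 20
ES_Task 7 = 6; EF_Task 7 = 6+14 = 20
ES_Task 8 = max(EF_Task 3=2, EF_Task 5=25, EF_Task 6=20, EF_Task 7=20) = 25; EF_Task 8 = 25+12 = 37
Expected project duration μ = 37 days. Critical path: Task 2 → Task 5 → Task 8.

Variance along critical path = 1.000 + 4.000 + 2.778 = 7.778
σ = √7.778 = 2.789 days

2.79 days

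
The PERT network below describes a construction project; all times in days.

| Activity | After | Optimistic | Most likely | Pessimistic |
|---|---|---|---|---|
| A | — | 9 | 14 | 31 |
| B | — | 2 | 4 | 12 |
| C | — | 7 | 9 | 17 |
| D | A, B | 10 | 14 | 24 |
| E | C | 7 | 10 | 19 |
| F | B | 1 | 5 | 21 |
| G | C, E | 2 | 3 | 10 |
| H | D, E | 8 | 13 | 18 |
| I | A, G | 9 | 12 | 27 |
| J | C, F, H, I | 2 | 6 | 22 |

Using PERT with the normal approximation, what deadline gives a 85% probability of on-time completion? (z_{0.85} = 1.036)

57.9 days

te_A = (9 + 4·14 + 31)/6 = 96/6 = 16; σ²_A = ((31−9)/6)² = 13.444
te_B = (2 + 4·4 + 12)/6 = 30/6 = 5; σ²_B = ((12−2)/6)² = 2.778
te_C = (7 + 4·9 + 17)/6 = 60/6 = 10; σ²_C = ((17−7)/6)² = 2.778
te_D = (10 + 4·14 + 24)/6 = 90/6 = 15; σ²_D = ((24−10)/6)² = 5.444
te_E = (7 + 4·10 + 19)/6 = 66/6 = 11; σ²_E = ((19−7)/6)² = 4.000
te_F = (1 + 4·5 + 21)/6 = 42/6 = 7; σ²_F = ((21−1)/6)² = 11.111
te_G = (2 + 4·3 + 10)/6 = 24/6 = 4; σ²_G = ((10−2)/6)² = 1.778
te_H = (8 + 4·13 + 18)/6 = 78/6 = 13; σ²_H = ((18−8)/6)² = 2.778
te_I = (9 + 4·12 + 27)/6 = 84/6 = 14; σ²_I = ((27−9)/6)² = 9.000
te_J = (2 + 4·6 + 22)/6 = 48/6 = 8; σ²_J = ((22−2)/6)² = 11.111

Forward pass:
ES_A = 0; EF_A = 16
ES_B = 0; EF_B = 5
ES_C = 0; EF_C = 10
ES_D = max(EF_A=16, EF_B=5) = 16; EF_D = 16+15 = 31
ES_E = 10; EF_E = 10+11 = 21
ES_F = 5; EF_F = 5+7 = 12
ES_G = max(EF_C=10, EF_E=21) = 21; EF_G = 21+4 = 25
ES_H = max(EF_D=31, EF_E=21) = 31; EF_H = 31+13 = 44
ES_I = max(EF_A=16, EF_G=25) = 25; EF_I = 25+14 = 39
ES_J = max(EF_C=10, EF_F=12, EF_H=44, EF_I=39) = 44; EF_J = 44+8 = 52
Expected project duration μ = 52 days. Critical path: A → D → H → J.

Variance along critical path = 13.444 + 5.444 + 2.778 + 11.111 = 32.778; σ = 5.725 days.
D = μ + z·σ = 52 + 1.036·5.725 = 57.9 days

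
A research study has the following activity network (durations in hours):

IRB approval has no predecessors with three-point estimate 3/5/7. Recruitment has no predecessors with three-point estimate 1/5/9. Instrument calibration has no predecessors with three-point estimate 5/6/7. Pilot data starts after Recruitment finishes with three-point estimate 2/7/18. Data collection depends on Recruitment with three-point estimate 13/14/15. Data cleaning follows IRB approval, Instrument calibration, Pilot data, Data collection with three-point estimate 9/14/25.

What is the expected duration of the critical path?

34 hours

te_IRB approval = (3 + 4·5 + 7)/6 = 30/6 = 5
te_Recruitment = (1 + 4·5 + 9)/6 = 30/6 = 5
te_Instrument calibration = (5 + 4·6 + 7)/6 = 36/6 = 6
te_Pilot data = (2 + 4·7 + 18)/6 = 48/6 = 8
te_Data collection = (13 + 4·14 + 15)/6 = 84/6 = 14
te_Data cleaning = (9 + 4·14 + 25)/6 = 90/6 = 15

Forward pass:
ES_IRB approval = 0; EF_IRB approval = 5
ES_Recruitment = 0; EF_Recruitment = 5
ES_Instrument calibration = 0; EF_Instrument calibration = 6
ES_Pilot data = 5; EF_Pilot data = 5+8 = 13
ES_Data collection = 5; EF_Data collection = 5+14 = 19
ES_Data cleaning = max(EF_IRB approval=5, EF_Instrument calibration=6, EF_Pilot data=13, EF_Data collection=19) = 19; EF_Data cleaning = 19+15 = 34
Expected project duration μ = 34 hours. Critical path: Recruitment → Data collection → Data cleaning.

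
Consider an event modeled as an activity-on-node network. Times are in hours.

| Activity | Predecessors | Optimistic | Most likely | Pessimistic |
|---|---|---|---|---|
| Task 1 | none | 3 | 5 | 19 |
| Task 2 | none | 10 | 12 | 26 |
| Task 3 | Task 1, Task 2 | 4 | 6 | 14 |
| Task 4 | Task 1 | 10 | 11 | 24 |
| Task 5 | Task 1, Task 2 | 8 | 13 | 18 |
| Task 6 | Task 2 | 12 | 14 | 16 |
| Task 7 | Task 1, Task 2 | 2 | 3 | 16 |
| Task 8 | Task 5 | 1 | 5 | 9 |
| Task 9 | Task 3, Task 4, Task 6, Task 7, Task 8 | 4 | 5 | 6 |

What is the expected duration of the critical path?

te_Task 1 = (3 + 4·5 + 19)/6 = 42/6 = 7
te_Task 2 = (10 + 4·12 + 26)/6 = 84/6 = 14
te_Task 3 = (4 + 4·6 + 14)/6 = 42/6 = 7
te_Task 4 = (10 + 4·11 + 24)/6 = 78/6 = 13
te_Task 5 = (8 + 4·13 + 18)/6 = 78/6 = 13
te_Task 6 = (12 + 4·14 + 16)/6 = 84/6 = 14
te_Task 7 = (2 + 4·3 + 16)/6 = 30/6 = 5
te_Task 8 = (1 + 4·5 + 9)/6 = 30/6 = 5
te_Task 9 = (4 + 4·5 + 6)/6 = 30/6 = 5

Forward pass:
ES_Task 1 = 0; EF_Task 1 = 7
ES_Task 2 = 0; EF_Task 2 = 14
ES_Task 3 = max(EF_Task 1=7, EF_Task 2=14) = 14; EF_Task 3 = 14+7 = 21
ES_Task 4 = 7; EF_Task 4 = 7+13 = 20
ES_Task 5 = max(EF_Task 1=7, EF_Task 2=14) = 14; EF_Task 5 = 14+13 = 27
ES_Task 6 = 14; EF_Task 6 = 14+14 = 28
ES_Task 7 = max(EF_Task 1=7, EF_Task 2=14) = 14; EF_Task 7 = 14+5 = 19
ES_Task 8 = 27; EF_Task 8 = 27+5 = 32
ES_Task 9 = max(EF_Task 3=21, EF_Task 4=20, EF_Task 6=28, EF_Task 7=19, EF_Task 8=32) = 32; EF_Task 9 = 32+5 = 37
Expected project duration μ = 37 hours. Critical path: Task 2 → Task 5 → Task 8 → Task 9.

37 hours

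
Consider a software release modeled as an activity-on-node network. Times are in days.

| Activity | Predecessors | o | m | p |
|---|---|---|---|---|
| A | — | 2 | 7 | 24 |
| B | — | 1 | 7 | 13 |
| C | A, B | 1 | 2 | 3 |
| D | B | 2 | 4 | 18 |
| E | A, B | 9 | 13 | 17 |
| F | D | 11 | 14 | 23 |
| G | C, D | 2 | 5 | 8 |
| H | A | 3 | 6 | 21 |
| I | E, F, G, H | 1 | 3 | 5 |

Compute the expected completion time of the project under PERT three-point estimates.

31 days

te_A = (2 + 4·7 + 24)/6 = 54/6 = 9
te_B = (1 + 4·7 + 13)/6 = 42/6 = 7
te_C = (1 + 4·2 + 3)/6 = 12/6 = 2
te_D = (2 + 4·4 + 18)/6 = 36/6 = 6
te_E = (9 + 4·13 + 17)/6 = 78/6 = 13
te_F = (11 + 4·14 + 23)/6 = 90/6 = 15
te_G = (2 + 4·5 + 8)/6 = 30/6 = 5
te_H = (3 + 4·6 + 21)/6 = 48/6 = 8
te_I = (1 + 4·3 + 5)/6 = 18/6 = 3

Forward pass:
ES_A = 0; EF_A = 9
ES_B = 0; EF_B = 7
ES_C = max(EF_A=9, EF_B=7) = 9; EF_C = 9+2 = 11
ES_D = 7; EF_D = 7+6 = 13
ES_E = max(EF_A=9, EF_B=7) = 9; EF_E = 9+13 = 22
ES_F = 13; EF_F = 13+15 = 28
ES_G = max(EF_C=11, EF_D=13) = 13; EF_G = 13+5 = 18
ES_H = 9; EF_H = 9+8 = 17
ES_I = max(EF_E=22, EF_F=28, EF_G=18, EF_H=17) = 28; EF_I = 28+3 = 31
Expected project duration μ = 31 days. Critical path: B → D → F → I.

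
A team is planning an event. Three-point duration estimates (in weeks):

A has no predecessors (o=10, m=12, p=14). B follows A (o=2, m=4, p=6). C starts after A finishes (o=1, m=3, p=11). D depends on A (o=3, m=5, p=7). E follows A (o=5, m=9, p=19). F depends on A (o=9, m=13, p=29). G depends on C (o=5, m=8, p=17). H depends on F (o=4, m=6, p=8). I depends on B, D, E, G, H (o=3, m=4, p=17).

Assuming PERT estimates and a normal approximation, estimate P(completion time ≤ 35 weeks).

te_A = (10 + 4·12 + 14)/6 = 72/6 = 12; σ²_A = ((14−10)/6)² = 0.444
te_B = (2 + 4·4 + 6)/6 = 24/6 = 4; σ²_B = ((6−2)/6)² = 0.444
te_C = (1 + 4·3 + 11)/6 = 24/6 = 4; σ²_C = ((11−1)/6)² = 2.778
te_D = (3 + 4·5 + 7)/6 = 30/6 = 5; σ²_D = ((7−3)/6)² = 0.444
te_E = (5 + 4·9 + 19)/6 = 60/6 = 10; σ²_E = ((19−5)/6)² = 5.444
te_F = (9 + 4·13 + 29)/6 = 90/6 = 15; σ²_F = ((29−9)/6)² = 11.111
te_G = (5 + 4·8 + 17)/6 = 54/6 = 9; σ²_G = ((17−5)/6)² = 4.000
te_H = (4 + 4·6 + 8)/6 = 36/6 = 6; σ²_H = ((8−4)/6)² = 0.444
te_I = (3 + 4·4 + 17)/6 = 36/6 = 6; σ²_I = ((17−3)/6)² = 5.444

Forward pass:
ES_A = 0; EF_A = 12
ES_B = 12; EF_B = 12+4 = 16
ES_C = 12; EF_C = 12+4 = 16
ES_D = 12; EF_D = 12+5 = 17
ES_E = 12; EF_E = 12+10 = 22
ES_F = 12; EF_F = 12+15 = 27
ES_G = 16; EF_G = 16+9 = 25
ES_H = 27; EF_H = 27+6 = 33
ES_I = max(EF_B=16, EF_D=17, EF_E=22, EF_G=25, EF_H=33) = 33; EF_I = 33+6 = 39
Expected project duration μ = 39 weeks. Critical path: A → F → H → I.

Variance along critical path = 0.444 + 11.111 + 0.444 + 5.444 = 17.444; σ = √17.444 = 4.177 weeks.
Z = (35 − 39) / 4.177 = -0.958
P(T ≤ 35) = Φ(-0.958) ≈ 0.169

0.169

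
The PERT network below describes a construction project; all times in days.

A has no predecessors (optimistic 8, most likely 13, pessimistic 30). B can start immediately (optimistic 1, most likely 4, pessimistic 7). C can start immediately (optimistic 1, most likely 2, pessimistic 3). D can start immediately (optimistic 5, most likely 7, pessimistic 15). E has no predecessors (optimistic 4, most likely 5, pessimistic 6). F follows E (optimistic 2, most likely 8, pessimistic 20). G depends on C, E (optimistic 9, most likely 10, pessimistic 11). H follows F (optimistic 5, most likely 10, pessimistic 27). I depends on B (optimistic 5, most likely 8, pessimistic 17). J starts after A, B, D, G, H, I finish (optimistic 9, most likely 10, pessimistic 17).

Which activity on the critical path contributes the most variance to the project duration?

H

te_A = (8 + 4·13 + 30)/6 = 90/6 = 15; σ²_A = ((30−8)/6)² = 13.444
te_B = (1 + 4·4 + 7)/6 = 24/6 = 4; σ²_B = ((7−1)/6)² = 1.000
te_C = (1 + 4·2 + 3)/6 = 12/6 = 2; σ²_C = ((3−1)/6)² = 0.111
te_D = (5 + 4·7 + 15)/6 = 48/6 = 8; σ²_D = ((15−5)/6)² = 2.778
te_E = (4 + 4·5 + 6)/6 = 30/6 = 5; σ²_E = ((6−4)/6)² = 0.111
te_F = (2 + 4·8 + 20)/6 = 54/6 = 9; σ²_F = ((20−2)/6)² = 9.000
te_G = (9 + 4·10 + 11)/6 = 60/6 = 10; σ²_G = ((11−9)/6)² = 0.111
te_H = (5 + 4·10 + 27)/6 = 72/6 = 12; σ²_H = ((27−5)/6)² = 13.444
te_I = (5 + 4·8 + 17)/6 = 54/6 = 9; σ²_I = ((17−5)/6)² = 4.000
te_J = (9 + 4·10 + 17)/6 = 66/6 = 11; σ²_J = ((17−9)/6)² = 1.778

Forward pass:
ES_A = 0; EF_A = 15
ES_B = 0; EF_B = 4
ES_C = 0; EF_C = 2
ES_D = 0; EF_D = 8
ES_E = 0; EF_E = 5
ES_F = 5; EF_F = 5+9 = 14
ES_G = max(EF_C=2, EF_E=5) = 5; EF_G = 5+10 = 15
ES_H = 14; EF_H = 14+12 = 26
ES_I = 4; EF_I = 4+9 = 13
ES_J = max(EF_A=15, EF_B=4, EF_D=8, EF_G=15, EF_H=26, EF_I=13) = 26; EF_J = 26+11 = 37
Expected project duration μ = 37 days. Critical path: E → F → H → J.

Variances on critical path: σ²_E=0.111, σ²_F=9.000, σ²_H=13.444, σ²_J=1.778.
Largest is σ²_H = 13.444.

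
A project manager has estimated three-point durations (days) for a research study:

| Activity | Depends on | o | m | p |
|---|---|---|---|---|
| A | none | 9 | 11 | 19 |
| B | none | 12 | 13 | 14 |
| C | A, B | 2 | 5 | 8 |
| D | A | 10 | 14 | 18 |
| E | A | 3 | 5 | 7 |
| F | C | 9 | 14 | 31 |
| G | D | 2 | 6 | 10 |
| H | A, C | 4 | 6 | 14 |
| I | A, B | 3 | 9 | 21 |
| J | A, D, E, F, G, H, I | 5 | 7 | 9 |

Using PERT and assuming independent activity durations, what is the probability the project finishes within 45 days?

0.849

te_A = (9 + 4·11 + 19)/6 = 72/6 = 12; σ²_A = ((19−9)/6)² = 2.778
te_B = (12 + 4·13 + 14)/6 = 78/6 = 13; σ²_B = ((14−12)/6)² = 0.111
te_C = (2 + 4·5 + 8)/6 = 30/6 = 5; σ²_C = ((8−2)/6)² = 1.000
te_D = (10 + 4·14 + 18)/6 = 84/6 = 14; σ²_D = ((18−10)/6)² = 1.778
te_E = (3 + 4·5 + 7)/6 = 30/6 = 5; σ²_E = ((7−3)/6)² = 0.444
te_F = (9 + 4·14 + 31)/6 = 96/6 = 16; σ²_F = ((31−9)/6)² = 13.444
te_G = (2 + 4·6 + 10)/6 = 36/6 = 6; σ²_G = ((10−2)/6)² = 1.778
te_H = (4 + 4·6 + 14)/6 = 42/6 = 7; σ²_H = ((14−4)/6)² = 2.778
te_I = (3 + 4·9 + 21)/6 = 60/6 = 10; σ²_I = ((21−3)/6)² = 9.000
te_J = (5 + 4·7 + 9)/6 = 42/6 = 7; σ²_J = ((9−5)/6)² = 0.444

Forward pass:
ES_A = 0; EF_A = 12
ES_B = 0; EF_B = 13
ES_C = max(EF_A=12, EF_B=13) = 13; EF_C = 13+5 = 18
ES_D = 12; EF_D = 12+14 = 26
ES_E = 12; EF_E = 12+5 = 17
ES_F = 18; EF_F = 18+16 = 34
ES_G = 26; EF_G = 26+6 = 32
ES_H = max(EF_A=12, EF_C=18) = 18; EF_H = 18+7 = 25
ES_I = max(EF_A=12, EF_B=13) = 13; EF_I = 13+10 = 23
ES_J = max(EF_A=12, EF_D=26, EF_E=17, EF_F=34, EF_G=32, EF_H=25, EF_I=23) = 34; EF_J = 34+7 = 41
Expected project duration μ = 41 days. Critical path: B → C → F → J.

Variance along critical path = 0.111 + 1.000 + 13.444 + 0.444 = 15.000; σ = √15.000 = 3.873 days.
Z = (45 − 41) / 3.873 = 1.033
P(T ≤ 45) = Φ(1.033) ≈ 0.849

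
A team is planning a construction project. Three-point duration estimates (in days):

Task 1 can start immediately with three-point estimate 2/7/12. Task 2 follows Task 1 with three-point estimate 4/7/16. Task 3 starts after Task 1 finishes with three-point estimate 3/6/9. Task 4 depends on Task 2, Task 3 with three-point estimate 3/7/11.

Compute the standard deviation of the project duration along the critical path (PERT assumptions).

te_Task 1 = (2 + 4·7 + 12)/6 = 42/6 = 7; σ²_Task 1 = ((12−2)/6)² = 2.778
te_Task 2 = (4 + 4·7 + 16)/6 = 48/6 = 8; σ²_Task 2 = ((16−4)/6)² = 4.000
te_Task 3 = (3 + 4·6 + 9)/6 = 36/6 = 6; σ²_Task 3 = ((9−3)/6)² = 1.000
te_Task 4 = (3 + 4·7 + 11)/6 = 42/6 = 7; σ²_Task 4 = ((11−3)/6)² = 1.778

Forward pass:
ES_Task 1 = 0; EF_Task 1 = 7
ES_Task 2 = 7; EF_Task 2 = 7+8 = 15
ES_Task 3 = 7; EF_Task 3 = 7+6 = 13
ES_Task 4 = max(EF_Task 2=15, EF_Task 3=13) = 15; EF_Task 4 = 15+7 = 22
Expected project duration μ = 22 days. Critical path: Task 1 → Task 2 → Task 4.

Variance along critical path = 2.778 + 4.000 + 1.778 = 8.556
σ = √8.556 = 2.925 days

2.92 days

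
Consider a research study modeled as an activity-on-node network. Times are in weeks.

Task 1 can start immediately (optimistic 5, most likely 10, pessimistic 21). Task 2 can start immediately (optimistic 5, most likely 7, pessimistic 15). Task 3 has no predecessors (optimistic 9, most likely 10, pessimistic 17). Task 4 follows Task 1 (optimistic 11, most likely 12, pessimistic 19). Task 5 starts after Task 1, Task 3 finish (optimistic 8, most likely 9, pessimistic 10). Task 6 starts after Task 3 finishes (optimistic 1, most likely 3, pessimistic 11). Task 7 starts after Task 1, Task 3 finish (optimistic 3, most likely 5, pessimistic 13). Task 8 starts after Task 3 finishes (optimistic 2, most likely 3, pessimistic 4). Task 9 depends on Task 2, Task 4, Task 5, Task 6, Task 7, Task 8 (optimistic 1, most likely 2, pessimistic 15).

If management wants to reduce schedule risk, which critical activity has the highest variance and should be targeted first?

te_Task 1 = (5 + 4·10 + 21)/6 = 66/6 = 11; σ²_Task 1 = ((21−5)/6)² = 7.111
te_Task 2 = (5 + 4·7 + 15)/6 = 48/6 = 8; σ²_Task 2 = ((15−5)/6)² = 2.778
te_Task 3 = (9 + 4·10 + 17)/6 = 66/6 = 11; σ²_Task 3 = ((17−9)/6)² = 1.778
te_Task 4 = (11 + 4·12 + 19)/6 = 78/6 = 13; σ²_Task 4 = ((19−11)/6)² = 1.778
te_Task 5 = (8 + 4·9 + 10)/6 = 54/6 = 9; σ²_Task 5 = ((10−8)/6)² = 0.111
te_Task 6 = (1 + 4·3 + 11)/6 = 24/6 = 4; σ²_Task 6 = ((11−1)/6)² = 2.778
te_Task 7 = (3 + 4·5 + 13)/6 = 36/6 = 6; σ²_Task 7 = ((13−3)/6)² = 2.778
te_Task 8 = (2 + 4·3 + 4)/6 = 18/6 = 3; σ²_Task 8 = ((4−2)/6)² = 0.111
te_Task 9 = (1 + 4·2 + 15)/6 = 24/6 = 4; σ²_Task 9 = ((15−1)/6)² = 5.444

Forward pass:
ES_Task 1 = 0; EF_Task 1 = 11
ES_Task 2 = 0; EF_Task 2 = 8
ES_Task 3 = 0; EF_Task 3 = 11
ES_Task 4 = 11; EF_Task 4 = 11+13 = 24
ES_Task 5 = max(EF_Task 1=11, EF_Task 3=11) = 11; EF_Task 5 = 11+9 = 20
ES_Task 6 = 11; EF_Task 6 = 11+4 = 15
ES_Task 7 = max(EF_Task 1=11, EF_Task 3=11) = 11; EF_Task 7 = 11+6 = 17
ES_Task 8 = 11; EF_Task 8 = 11+3 = 14
ES_Task 9 = max(EF_Task 2=8, EF_Task 4=24, EF_Task 5=20, EF_Task 6=15, EF_Task 7=17, EF_Task 8=14) = 24; EF_Task 9 = 24+4 = 28
Expected project duration μ = 28 weeks. Critical path: Task 1 → Task 4 → Task 9.

Variances on critical path: σ²_Task 1=7.111, σ²_Task 4=1.778, σ²_Task 9=5.444.
Largest is σ²_Task 1 = 7.111.

Task 1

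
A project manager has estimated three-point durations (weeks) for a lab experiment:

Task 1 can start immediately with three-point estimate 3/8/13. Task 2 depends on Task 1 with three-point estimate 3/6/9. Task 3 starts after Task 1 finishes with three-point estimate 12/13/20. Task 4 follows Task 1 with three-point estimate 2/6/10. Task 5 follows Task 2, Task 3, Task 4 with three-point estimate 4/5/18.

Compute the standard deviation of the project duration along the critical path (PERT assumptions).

3.16 weeks

te_Task 1 = (3 + 4·8 + 13)/6 = 48/6 = 8; σ²_Task 1 = ((13−3)/6)² = 2.778
te_Task 2 = (3 + 4·6 + 9)/6 = 36/6 = 6; σ²_Task 2 = ((9−3)/6)² = 1.000
te_Task 3 = (12 + 4·13 + 20)/6 = 84/6 = 14; σ²_Task 3 = ((20−12)/6)² = 1.778
te_Task 4 = (2 + 4·6 + 10)/6 = 36/6 = 6; σ²_Task 4 = ((10−2)/6)² = 1.778
te_Task 5 = (4 + 4·5 + 18)/6 = 42/6 = 7; σ²_Task 5 = ((18−4)/6)² = 5.444

Forward pass:
ES_Task 1 = 0; EF_Task 1 = 8
ES_Task 2 = 8; EF_Task 2 = 8+6 = 14
ES_Task 3 = 8; EF_Task 3 = 8+14 = 22
ES_Task 4 = 8; EF_Task 4 = 8+6 = 14
ES_Task 5 = max(EF_Task 2=14, EF_Task 3=22, EF_Task 4=14) = 22; EF_Task 5 = 22+7 = 29
Expected project duration μ = 29 weeks. Critical path: Task 1 → Task 3 → Task 5.

Variance along critical path = 2.778 + 1.778 + 5.444 = 10.000
σ = √10.000 = 3.162 weeks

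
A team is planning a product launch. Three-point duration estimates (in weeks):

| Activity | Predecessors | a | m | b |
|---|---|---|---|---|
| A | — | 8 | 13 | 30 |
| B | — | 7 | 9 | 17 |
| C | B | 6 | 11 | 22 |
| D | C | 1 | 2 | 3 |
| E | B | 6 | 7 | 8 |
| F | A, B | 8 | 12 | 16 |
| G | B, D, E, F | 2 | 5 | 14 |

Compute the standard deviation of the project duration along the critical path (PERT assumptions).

te_A = (8 + 4·13 + 30)/6 = 90/6 = 15; σ²_A = ((30−8)/6)² = 13.444
te_B = (7 + 4·9 + 17)/6 = 60/6 = 10; σ²_B = ((17−7)/6)² = 2.778
te_C = (6 + 4·11 + 22)/6 = 72/6 = 12; σ²_C = ((22−6)/6)² = 7.111
te_D = (1 + 4·2 + 3)/6 = 12/6 = 2; σ²_D = ((3−1)/6)² = 0.111
te_E = (6 + 4·7 + 8)/6 = 42/6 = 7; σ²_E = ((8−6)/6)² = 0.111
te_F = (8 + 4·12 + 16)/6 = 72/6 = 12; σ²_F = ((16−8)/6)² = 1.778
te_G = (2 + 4·5 + 14)/6 = 36/6 = 6; σ²_G = ((14−2)/6)² = 4.000

Forward pass:
ES_A = 0; EF_A = 15
ES_B = 0; EF_B = 10
ES_C = 10; EF_C = 10+12 = 22
ES_D = 22; EF_D = 22+2 = 24
ES_E = 10; EF_E = 10+7 = 17
ES_F = max(EF_A=15, EF_B=10) = 15; EF_F = 15+12 = 27
ES_G = max(EF_B=10, EF_D=24, EF_E=17, EF_F=27) = 27; EF_G = 27+6 = 33
Expected project duration μ = 33 weeks. Critical path: A → F → G.

Variance along critical path = 13.444 + 1.778 + 4.000 = 19.222
σ = √19.222 = 4.384 weeks

4.38 weeks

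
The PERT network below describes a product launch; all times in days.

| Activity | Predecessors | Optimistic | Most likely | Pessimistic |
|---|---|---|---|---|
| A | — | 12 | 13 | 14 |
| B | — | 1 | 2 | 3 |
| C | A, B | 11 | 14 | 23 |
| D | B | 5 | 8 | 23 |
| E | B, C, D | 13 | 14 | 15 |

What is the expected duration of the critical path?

te_A = (12 + 4·13 + 14)/6 = 78/6 = 13
te_B = (1 + 4·2 + 3)/6 = 12/6 = 2
te_C = (11 + 4·14 + 23)/6 = 90/6 = 15
te_D = (5 + 4·8 + 23)/6 = 60/6 = 10
te_E = (13 + 4·14 + 15)/6 = 84/6 = 14

Forward pass:
ES_A = 0; EF_A = 13
ES_B = 0; EF_B = 2
ES_C = max(EF_A=13, EF_B=2) = 13; EF_C = 13+15 = 28
ES_D = 2; EF_D = 2+10 = 12
ES_E = max(EF_B=2, EF_C=28, EF_D=12) = 28; EF_E = 28+14 = 42
Expected project duration μ = 42 days. Critical path: A → C → E.

42 days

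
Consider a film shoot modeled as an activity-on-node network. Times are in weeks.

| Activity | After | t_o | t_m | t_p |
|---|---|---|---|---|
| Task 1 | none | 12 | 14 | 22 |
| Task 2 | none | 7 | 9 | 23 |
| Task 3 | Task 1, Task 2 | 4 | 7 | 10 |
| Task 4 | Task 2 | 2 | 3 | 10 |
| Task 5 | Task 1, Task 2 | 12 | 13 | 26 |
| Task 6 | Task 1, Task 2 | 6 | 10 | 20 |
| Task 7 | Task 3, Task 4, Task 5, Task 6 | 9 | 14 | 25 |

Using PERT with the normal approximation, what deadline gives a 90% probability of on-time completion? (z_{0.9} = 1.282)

te_Task 1 = (12 + 4·14 + 22)/6 = 90/6 = 15; σ²_Task 1 = ((22−12)/6)² = 2.778
te_Task 2 = (7 + 4·9 + 23)/6 = 66/6 = 11; σ²_Task 2 = ((23−7)/6)² = 7.111
te_Task 3 = (4 + 4·7 + 10)/6 = 42/6 = 7; σ²_Task 3 = ((10−4)/6)² = 1.000
te_Task 4 = (2 + 4·3 + 10)/6 = 24/6 = 4; σ²_Task 4 = ((10−2)/6)² = 1.778
te_Task 5 = (12 + 4·13 + 26)/6 = 90/6 = 15; σ²_Task 5 = ((26−12)/6)² = 5.444
te_Task 6 = (6 + 4·10 + 20)/6 = 66/6 = 11; σ²_Task 6 = ((20−6)/6)² = 5.444
te_Task 7 = (9 + 4·14 + 25)/6 = 90/6 = 15; σ²_Task 7 = ((25−9)/6)² = 7.111

Forward pass:
ES_Task 1 = 0; EF_Task 1 = 15
ES_Task 2 = 0; EF_Task 2 = 11
ES_Task 3 = max(EF_Task 1=15, EF_Task 2=11) = 15; EF_Task 3 = 15+7 = 22
ES_Task 4 = 11; EF_Task 4 = 11+4 = 15
ES_Task 5 = max(EF_Task 1=15, EF_Task 2=11) = 15; EF_Task 5 = 15+15 = 30
ES_Task 6 = max(EF_Task 1=15, EF_Task 2=11) = 15; EF_Task 6 = 15+11 = 26
ES_Task 7 = max(EF_Task 3=22, EF_Task 4=15, EF_Task 5=30, EF_Task 6=26) = 30; EF_Task 7 = 30+15 = 45
Expected project duration μ = 45 weeks. Critical path: Task 1 → Task 5 → Task 7.

Variance along critical path = 2.778 + 5.444 + 7.111 = 15.333; σ = 3.916 weeks.
D = μ + z·σ = 45 + 1.282·3.916 = 50.0 weeks

50.0 weeks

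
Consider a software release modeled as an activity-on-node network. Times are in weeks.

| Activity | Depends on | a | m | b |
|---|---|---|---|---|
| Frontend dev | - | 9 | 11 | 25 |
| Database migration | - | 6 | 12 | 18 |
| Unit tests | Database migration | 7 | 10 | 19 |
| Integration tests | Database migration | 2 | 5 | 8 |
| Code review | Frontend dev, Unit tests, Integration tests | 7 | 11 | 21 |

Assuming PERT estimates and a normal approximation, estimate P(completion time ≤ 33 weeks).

te_Frontend dev = (9 + 4·11 + 25)/6 = 78/6 = 13; σ²_Frontend dev = ((25−9)/6)² = 7.111
te_Database migration = (6 + 4·12 + 18)/6 = 72/6 = 12; σ²_Database migration = ((18−6)/6)² = 4.000
te_Unit tests = (7 + 4·10 + 19)/6 = 66/6 = 11; σ²_Unit tests = ((19−7)/6)² = 4.000
te_Integration tests = (2 + 4·5 + 8)/6 = 30/6 = 5; σ²_Integration tests = ((8−2)/6)² = 1.000
te_Code review = (7 + 4·11 + 21)/6 = 72/6 = 12; σ²_Code review = ((21−7)/6)² = 5.444

Forward pass:
ES_Frontend dev = 0; EF_Frontend dev = 13
ES_Database migration = 0; EF_Database migration = 12
ES_Unit tests = 12; EF_Unit tests = 12+11 = 23
ES_Integration tests = 12; EF_Integration tests = 12+5 = 17
ES_Code review = max(EF_Frontend dev=13, EF_Unit tests=23, EF_Integration tests=17) = 23; EF_Code review = 23+12 = 35
Expected project duration μ = 35 weeks. Critical path: Database migration → Unit tests → Code review.

Variance along critical path = 4.000 + 4.000 + 5.444 = 13.444; σ = √13.444 = 3.667 weeks.
Z = (33 − 35) / 3.667 = -0.545
P(T ≤ 33) = Φ(-0.545) ≈ 0.293

0.293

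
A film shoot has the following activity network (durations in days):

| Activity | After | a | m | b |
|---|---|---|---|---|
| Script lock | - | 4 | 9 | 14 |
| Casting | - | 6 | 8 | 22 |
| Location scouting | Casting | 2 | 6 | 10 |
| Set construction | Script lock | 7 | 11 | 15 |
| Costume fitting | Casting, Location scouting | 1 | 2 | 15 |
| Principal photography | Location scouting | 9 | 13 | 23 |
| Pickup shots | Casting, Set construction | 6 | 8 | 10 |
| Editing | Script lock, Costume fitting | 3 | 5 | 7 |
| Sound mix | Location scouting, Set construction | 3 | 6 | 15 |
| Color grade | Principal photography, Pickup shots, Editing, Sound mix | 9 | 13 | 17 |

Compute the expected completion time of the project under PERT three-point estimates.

te_Script lock = (4 + 4·9 + 14)/6 = 54/6 = 9
te_Casting = (6 + 4·8 + 22)/6 = 60/6 = 10
te_Location scouting = (2 + 4·6 + 10)/6 = 36/6 = 6
te_Set construction = (7 + 4·11 + 15)/6 = 66/6 = 11
te_Costume fitting = (1 + 4·2 + 15)/6 = 24/6 = 4
te_Principal photography = (9 + 4·13 + 23)/6 = 84/6 = 14
te_Pickup shots = (6 + 4·8 + 10)/6 = 48/6 = 8
te_Editing = (3 + 4·5 + 7)/6 = 30/6 = 5
te_Sound mix = (3 + 4·6 + 15)/6 = 42/6 = 7
te_Color grade = (9 + 4·13 + 17)/6 = 78/6 = 13

Forward pass:
ES_Script lock = 0; EF_Script lock = 9
ES_Casting = 0; EF_Casting = 10
ES_Location scouting = 10; EF_Location scouting = 10+6 = 16
ES_Set construction = 9; EF_Set construction = 9+11 = 20
ES_Costume fitting = max(EF_Casting=10, EF_Location scouting=16) = 16; EF_Costume fitting = 16+4 = 20
ES_Principal photography = 16; EF_Principal photography = 16+14 = 30
ES_Pickup shots = max(EF_Casting=10, EF_Set construction=20) = 20; EF_Pickup shots = 20+8 = 28
ES_Editing = max(EF_Script lock=9, EF_Costume fitting=20) = 20; EF_Editing = 20+5 = 25
ES_Sound mix = max(EF_Location scouting=16, EF_Set construction=20) = 20; EF_Sound mix = 20+7 = 27
ES_Color grade = max(EF_Principal photography=30, EF_Pickup shots=28, EF_Editing=25, EF_Sound mix=27) = 30; EF_Color grade = 30+13 = 43
Expected project duration μ = 43 days. Critical path: Casting → Location scouting → Principal photography → Color grade.

43 days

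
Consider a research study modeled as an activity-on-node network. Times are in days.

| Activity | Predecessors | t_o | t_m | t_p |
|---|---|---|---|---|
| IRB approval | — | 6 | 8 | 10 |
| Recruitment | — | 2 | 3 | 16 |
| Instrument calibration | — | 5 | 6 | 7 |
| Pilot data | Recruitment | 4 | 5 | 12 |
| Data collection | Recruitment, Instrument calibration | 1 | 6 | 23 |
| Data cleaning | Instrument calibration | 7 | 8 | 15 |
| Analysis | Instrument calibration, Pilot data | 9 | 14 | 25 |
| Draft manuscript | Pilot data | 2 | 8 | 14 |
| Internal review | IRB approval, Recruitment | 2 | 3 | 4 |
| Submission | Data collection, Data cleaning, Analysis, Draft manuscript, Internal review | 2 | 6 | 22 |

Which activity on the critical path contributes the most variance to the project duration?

te_IRB approval = (6 + 4·8 + 10)/6 = 48/6 = 8; σ²_IRB approval = ((10−6)/6)² = 0.444
te_Recruitment = (2 + 4·3 + 16)/6 = 30/6 = 5; σ²_Recruitment = ((16−2)/6)² = 5.444
te_Instrument calibration = (5 + 4·6 + 7)/6 = 36/6 = 6; σ²_Instrument calibration = ((7−5)/6)² = 0.111
te_Pilot data = (4 + 4·5 + 12)/6 = 36/6 = 6; σ²_Pilot data = ((12−4)/6)² = 1.778
te_Data collection = (1 + 4·6 + 23)/6 = 48/6 = 8; σ²_Data collection = ((23−1)/6)² = 13.444
te_Data cleaning = (7 + 4·8 + 15)/6 = 54/6 = 9; σ²_Data cleaning = ((15−7)/6)² = 1.778
te_Analysis = (9 + 4·14 + 25)/6 = 90/6 = 15; σ²_Analysis = ((25−9)/6)² = 7.111
te_Draft manuscript = (2 + 4·8 + 14)/6 = 48/6 = 8; σ²_Draft manuscript = ((14−2)/6)² = 4.000
te_Internal review = (2 + 4·3 + 4)/6 = 18/6 = 3; σ²_Internal review = ((4−2)/6)² = 0.111
te_Submission = (2 + 4·6 + 22)/6 = 48/6 = 8; σ²_Submission = ((22−2)/6)² = 11.111

Forward pass:
ES_IRB approval = 0; EF_IRB approval = 8
ES_Recruitment = 0; EF_Recruitment = 5
ES_Instrument calibration = 0; EF_Instrument calibration = 6
ES_Pilot data = 5; EF_Pilot data = 5+6 = 11
ES_Data collection = max(EF_Recruitment=5, EF_Instrument calibration=6) = 6; EF_Data collection = 6+8 = 14
ES_Data cleaning = 6; EF_Data cleaning = 6+9 = 15
ES_Analysis = max(EF_Instrument calibration=6, EF_Pilot data=11) = 11; EF_Analysis = 11+15 = 26
ES_Draft manuscript = 11; EF_Draft manuscript = 11+8 = 19
ES_Internal review = max(EF_IRB approval=8, EF_Recruitment=5) = 8; EF_Internal review = 8+3 = 11
ES_Submission = max(EF_Data collection=14, EF_Data cleaning=15, EF_Analysis=26, EF_Draft manuscript=19, EF_Internal review=11) = 26; EF_Submission = 26+8 = 34
Expected project duration μ = 34 days. Critical path: Recruitment → Pilot data → Analysis → Submission.

Variances on critical path: σ²_Recruitment=5.444, σ²_Pilot data=1.778, σ²_Analysis=7.111, σ²_Submission=11.111.
Largest is σ²_Submission = 11.111.

Submission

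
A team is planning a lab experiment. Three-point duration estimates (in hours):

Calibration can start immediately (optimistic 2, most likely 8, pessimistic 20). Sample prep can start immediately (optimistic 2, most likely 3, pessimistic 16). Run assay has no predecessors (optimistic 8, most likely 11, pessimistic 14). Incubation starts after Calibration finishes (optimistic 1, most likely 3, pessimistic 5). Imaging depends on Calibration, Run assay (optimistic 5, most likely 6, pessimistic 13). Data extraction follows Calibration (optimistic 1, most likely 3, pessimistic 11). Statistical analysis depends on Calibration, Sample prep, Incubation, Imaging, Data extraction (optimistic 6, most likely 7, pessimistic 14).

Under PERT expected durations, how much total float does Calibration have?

2 hours

te_Calibration = (2 + 4·8 + 20)/6 = 54/6 = 9
te_Sample prep = (2 + 4·3 + 16)/6 = 30/6 = 5
te_Run assay = (8 + 4·11 + 14)/6 = 66/6 = 11
te_Incubation = (1 + 4·3 + 5)/6 = 18/6 = 3
te_Imaging = (5 + 4·6 + 13)/6 = 42/6 = 7
te_Data extraction = (1 + 4·3 + 11)/6 = 24/6 = 4
te_Statistical analysis = (6 + 4·7 + 14)/6 = 48/6 = 8

Forward pass:
ES_Calibration = 0; EF_Calibration = 9
ES_Sample prep = 0; EF_Sample prep = 5
ES_Run assay = 0; EF_Run assay = 11
ES_Incubation = 9; EF_Incubation = 9+3 = 12
ES_Imaging = max(EF_Calibration=9, EF_Run assay=11) = 11; EF_Imaging = 11+7 = 18
ES_Data extraction = 9; EF_Data extraction = 9+4 = 13
ES_Statistical analysis = max(EF_Calibration=9, EF_Sample prep=5, EF_Incubation=12, EF_Imaging=18, EF_Data extraction=13) = 18; EF_Statistical analysis = 18+8 = 26
Expected project duration μ = 26 hours. Critical path: Run assay → Imaging → Statistical analysis.

Backward pass:
LF_Statistical analysis = 26; LS_Statistical analysis = 26−8 = 18
LF_Data extraction = LS_Statistical analysis = 18; LS_Data extraction = 18−4 = 14
LF_Imaging = LS_Statistical analysis = 18; LS_Imaging = 18−7 = 11
LF_Incubation = LS_Statistical analysis = 18; LS_Incubation = 18−3 = 15
LF_Run assay = LS_Imaging = 11; LS_Run assay = 11−11 = 0
LF_Sample prep = LS_Statistical analysis = 18; LS_Sample prep = 18−5 = 13
LF_Calibration = min(LS_Incubation=15, LS_Imaging=11, LS_Data extraction=14, LS_Statistical analysis=18) = 11; LS_Calibration = 11−9 = 2
Slack_Calibration = LS_Calibration − ES_Calibration = 2 − 0 = 2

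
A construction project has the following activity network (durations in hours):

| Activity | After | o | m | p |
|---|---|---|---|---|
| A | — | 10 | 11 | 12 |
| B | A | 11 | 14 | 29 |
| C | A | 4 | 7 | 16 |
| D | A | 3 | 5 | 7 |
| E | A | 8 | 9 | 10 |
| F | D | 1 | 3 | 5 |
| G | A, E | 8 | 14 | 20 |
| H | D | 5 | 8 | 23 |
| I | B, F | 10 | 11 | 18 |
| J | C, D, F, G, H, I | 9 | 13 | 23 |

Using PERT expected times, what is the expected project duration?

te_A = (10 + 4·11 + 12)/6 = 66/6 = 11
te_B = (11 + 4·14 + 29)/6 = 96/6 = 16
te_C = (4 + 4·7 + 16)/6 = 48/6 = 8
te_D = (3 + 4·5 + 7)/6 = 30/6 = 5
te_E = (8 + 4·9 + 10)/6 = 54/6 = 9
te_F = (1 + 4·3 + 5)/6 = 18/6 = 3
te_G = (8 + 4·14 + 20)/6 = 84/6 = 14
te_H = (5 + 4·8 + 23)/6 = 60/6 = 10
te_I = (10 + 4·11 + 18)/6 = 72/6 = 12
te_J = (9 + 4·13 + 23)/6 = 84/6 = 14

Forward pass:
ES_A = 0; EF_A = 11
ES_B = 11; EF_B = 11+16 = 27
ES_C = 11; EF_C = 11+8 = 19
ES_D = 11; EF_D = 11+5 = 16
ES_E = 11; EF_E = 11+9 = 20
ES_F = 16; EF_F = 16+3 = 19
ES_G = max(EF_A=11, EF_E=20) = 20; EF_G = 20+14 = 34
ES_H = 16; EF_H = 16+10 = 26
ES_I = max(EF_B=27, EF_F=19) = 27; EF_I = 27+12 = 39
ES_J = max(EF_C=19, EF_D=16, EF_F=19, EF_G=34, EF_H=26, EF_I=39) = 39; EF_J = 39+14 = 53
Expected project duration μ = 53 hours. Critical path: A → B → I → J.

53 hours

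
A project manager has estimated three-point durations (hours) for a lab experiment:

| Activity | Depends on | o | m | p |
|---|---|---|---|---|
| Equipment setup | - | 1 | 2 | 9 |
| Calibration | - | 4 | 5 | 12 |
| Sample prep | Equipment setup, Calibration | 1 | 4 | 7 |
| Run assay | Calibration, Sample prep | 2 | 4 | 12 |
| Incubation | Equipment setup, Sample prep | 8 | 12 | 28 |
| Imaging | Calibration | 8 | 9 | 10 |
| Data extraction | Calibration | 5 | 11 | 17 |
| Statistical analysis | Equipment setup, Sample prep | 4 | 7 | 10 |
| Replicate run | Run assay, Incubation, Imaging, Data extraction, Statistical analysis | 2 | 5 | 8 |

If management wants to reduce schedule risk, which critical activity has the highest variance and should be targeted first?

Incubation

te_Equipment setup = (1 + 4·2 + 9)/6 = 18/6 = 3; σ²_Equipment setup = ((9−1)/6)² = 1.778
te_Calibration = (4 + 4·5 + 12)/6 = 36/6 = 6; σ²_Calibration = ((12−4)/6)² = 1.778
te_Sample prep = (1 + 4·4 + 7)/6 = 24/6 = 4; σ²_Sample prep = ((7−1)/6)² = 1.000
te_Run assay = (2 + 4·4 + 12)/6 = 30/6 = 5; σ²_Run assay = ((12−2)/6)² = 2.778
te_Incubation = (8 + 4·12 + 28)/6 = 84/6 = 14; σ²_Incubation = ((28−8)/6)² = 11.111
te_Imaging = (8 + 4·9 + 10)/6 = 54/6 = 9; σ²_Imaging = ((10−8)/6)² = 0.111
te_Data extraction = (5 + 4·11 + 17)/6 = 66/6 = 11; σ²_Data extraction = ((17−5)/6)² = 4.000
te_Statistical analysis = (4 + 4·7 + 10)/6 = 42/6 = 7; σ²_Statistical analysis = ((10−4)/6)² = 1.000
te_Replicate run = (2 + 4·5 + 8)/6 = 30/6 = 5; σ²_Replicate run = ((8−2)/6)² = 1.000

Forward pass:
ES_Equipment setup = 0; EF_Equipment setup = 3
ES_Calibration = 0; EF_Calibration = 6
ES_Sample prep = max(EF_Equipment setup=3, EF_Calibration=6) = 6; EF_Sample prep = 6+4 = 10
ES_Run assay = max(EF_Calibration=6, EF_Sample prep=10) = 10; EF_Run assay = 10+5 = 15
ES_Incubation = max(EF_Equipment setup=3, EF_Sample prep=10) = 10; EF_Incubation = 10+14 = 24
ES_Imaging = 6; EF_Imaging = 6+9 = 15
ES_Data extraction = 6; EF_Data extraction = 6+11 = 17
ES_Statistical analysis = max(EF_Equipment setup=3, EF_Sample prep=10) = 10; EF_Statistical analysis = 10+7 = 17
ES_Replicate run = max(EF_Run assay=15, EF_Incubation=24, EF_Imaging=15, EF_Data extraction=17, EF_Statistical analysis=17) = 24; EF_Replicate run = 24+5 = 29
Expected project duration μ = 29 hours. Critical path: Calibration → Sample prep → Incubation → Replicate run.

Variances on critical path: σ²_Calibration=1.778, σ²_Sample prep=1.000, σ²_Incubation=11.111, σ²_Replicate run=1.000.
Largest is σ²_Incubation = 11.111.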